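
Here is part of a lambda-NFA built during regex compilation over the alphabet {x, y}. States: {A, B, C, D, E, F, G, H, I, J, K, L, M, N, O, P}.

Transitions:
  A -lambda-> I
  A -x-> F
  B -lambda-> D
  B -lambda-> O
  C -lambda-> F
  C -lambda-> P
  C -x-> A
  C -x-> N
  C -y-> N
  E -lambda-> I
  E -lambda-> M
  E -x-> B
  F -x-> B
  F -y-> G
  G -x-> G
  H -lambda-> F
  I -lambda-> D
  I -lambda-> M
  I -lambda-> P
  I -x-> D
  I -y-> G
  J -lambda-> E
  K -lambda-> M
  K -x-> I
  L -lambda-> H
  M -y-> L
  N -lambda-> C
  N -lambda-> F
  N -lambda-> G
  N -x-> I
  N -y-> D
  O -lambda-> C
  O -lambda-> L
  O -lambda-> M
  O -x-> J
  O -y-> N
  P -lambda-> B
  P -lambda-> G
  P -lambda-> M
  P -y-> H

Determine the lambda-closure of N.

{B, C, D, F, G, H, L, M, N, O, P}

Start with {N}.
From N via lambda: add C, F, G.
From C via lambda: add P.
From P via lambda: add B, M.
From B via lambda: add D, O.
From O via lambda: add L.
From L via lambda: add H.
No new states can be added; the closed set is {B, C, D, F, G, H, L, M, N, O, P}.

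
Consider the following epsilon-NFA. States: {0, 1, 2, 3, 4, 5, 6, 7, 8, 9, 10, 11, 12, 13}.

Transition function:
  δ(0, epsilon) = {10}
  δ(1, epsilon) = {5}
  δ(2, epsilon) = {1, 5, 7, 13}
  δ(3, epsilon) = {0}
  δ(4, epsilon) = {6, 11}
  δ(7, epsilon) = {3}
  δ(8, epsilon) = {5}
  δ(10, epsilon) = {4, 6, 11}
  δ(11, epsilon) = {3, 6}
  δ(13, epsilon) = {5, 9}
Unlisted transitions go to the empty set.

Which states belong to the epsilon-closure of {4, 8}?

{0, 3, 4, 5, 6, 8, 10, 11}

Start with {4, 8}.
From 4 via epsilon: add 6, 11.
From 8 via epsilon: add 5.
From 11 via epsilon: add 3.
From 3 via epsilon: add 0.
From 0 via epsilon: add 10.
No new states can be added; the closed set is {0, 3, 4, 5, 6, 8, 10, 11}.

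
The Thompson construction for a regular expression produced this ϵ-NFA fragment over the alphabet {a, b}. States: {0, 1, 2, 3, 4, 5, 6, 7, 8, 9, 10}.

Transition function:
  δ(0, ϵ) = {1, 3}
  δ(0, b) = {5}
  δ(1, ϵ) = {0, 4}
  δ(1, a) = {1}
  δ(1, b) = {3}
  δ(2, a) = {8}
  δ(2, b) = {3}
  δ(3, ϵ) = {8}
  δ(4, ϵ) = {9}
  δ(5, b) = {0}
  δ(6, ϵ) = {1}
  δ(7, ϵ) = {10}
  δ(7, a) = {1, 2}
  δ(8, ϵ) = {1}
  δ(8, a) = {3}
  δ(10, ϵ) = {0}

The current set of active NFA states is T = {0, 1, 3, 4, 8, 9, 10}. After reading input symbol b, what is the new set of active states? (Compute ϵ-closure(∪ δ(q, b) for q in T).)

0 on b → {5}.
1 on b → {3}.
No b-transition from 3, 4, 8, 9, 10.
Union after reading b: {3, 5}.
Now take the ϵ-closure:
From 3 via ϵ: add 8.
From 8 via ϵ: add 1.
From 1 via ϵ: add 0, 4.
From 4 via ϵ: add 9.
No new states can be added; the closed set is {0, 1, 3, 4, 5, 8, 9}.

{0, 1, 3, 4, 5, 8, 9}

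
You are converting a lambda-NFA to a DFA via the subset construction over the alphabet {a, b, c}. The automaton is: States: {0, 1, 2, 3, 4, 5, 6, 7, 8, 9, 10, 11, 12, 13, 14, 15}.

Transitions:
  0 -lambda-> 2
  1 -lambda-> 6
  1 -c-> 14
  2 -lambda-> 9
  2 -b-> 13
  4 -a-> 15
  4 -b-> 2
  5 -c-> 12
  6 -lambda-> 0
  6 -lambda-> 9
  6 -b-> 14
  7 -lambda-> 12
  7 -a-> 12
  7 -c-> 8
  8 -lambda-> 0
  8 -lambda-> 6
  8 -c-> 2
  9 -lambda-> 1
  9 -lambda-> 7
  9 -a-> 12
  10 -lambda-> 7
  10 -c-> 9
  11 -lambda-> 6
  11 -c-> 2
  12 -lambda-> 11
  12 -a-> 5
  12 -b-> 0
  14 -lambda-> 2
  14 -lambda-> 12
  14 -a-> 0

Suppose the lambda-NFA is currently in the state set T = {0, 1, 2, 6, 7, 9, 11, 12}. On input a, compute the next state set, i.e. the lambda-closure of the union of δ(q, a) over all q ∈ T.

7 on a → {12}.
9 on a → {12}.
12 on a → {5}.
No a-transition from 0, 1, 2, 6, 11.
Union after reading a: {5, 12}.
Now take the lambda-closure:
From 12 via lambda: add 11.
From 11 via lambda: add 6.
From 6 via lambda: add 0, 9.
From 0 via lambda: add 2.
From 9 via lambda: add 1, 7.
No new states can be added; the closed set is {0, 1, 2, 5, 6, 7, 9, 11, 12}.

{0, 1, 2, 5, 6, 7, 9, 11, 12}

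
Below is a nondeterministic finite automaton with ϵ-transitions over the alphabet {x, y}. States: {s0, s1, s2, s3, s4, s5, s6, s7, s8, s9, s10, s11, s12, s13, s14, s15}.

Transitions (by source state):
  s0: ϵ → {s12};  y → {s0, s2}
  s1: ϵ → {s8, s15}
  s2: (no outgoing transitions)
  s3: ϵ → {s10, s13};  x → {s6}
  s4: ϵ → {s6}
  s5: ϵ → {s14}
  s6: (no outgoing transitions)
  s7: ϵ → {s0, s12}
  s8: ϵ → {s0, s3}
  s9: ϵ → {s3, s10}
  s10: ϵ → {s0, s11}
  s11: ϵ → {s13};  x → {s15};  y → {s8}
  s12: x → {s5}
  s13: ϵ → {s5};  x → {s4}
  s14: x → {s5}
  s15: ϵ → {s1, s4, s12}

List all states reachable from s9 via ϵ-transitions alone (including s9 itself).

{s0, s3, s5, s9, s10, s11, s12, s13, s14}

Start with {s9}.
From s9 via ϵ: add s3, s10.
From s3 via ϵ: add s13.
From s10 via ϵ: add s0, s11.
From s0 via ϵ: add s12.
From s13 via ϵ: add s5.
From s5 via ϵ: add s14.
No new states can be added; the closed set is {s0, s3, s5, s9, s10, s11, s12, s13, s14}.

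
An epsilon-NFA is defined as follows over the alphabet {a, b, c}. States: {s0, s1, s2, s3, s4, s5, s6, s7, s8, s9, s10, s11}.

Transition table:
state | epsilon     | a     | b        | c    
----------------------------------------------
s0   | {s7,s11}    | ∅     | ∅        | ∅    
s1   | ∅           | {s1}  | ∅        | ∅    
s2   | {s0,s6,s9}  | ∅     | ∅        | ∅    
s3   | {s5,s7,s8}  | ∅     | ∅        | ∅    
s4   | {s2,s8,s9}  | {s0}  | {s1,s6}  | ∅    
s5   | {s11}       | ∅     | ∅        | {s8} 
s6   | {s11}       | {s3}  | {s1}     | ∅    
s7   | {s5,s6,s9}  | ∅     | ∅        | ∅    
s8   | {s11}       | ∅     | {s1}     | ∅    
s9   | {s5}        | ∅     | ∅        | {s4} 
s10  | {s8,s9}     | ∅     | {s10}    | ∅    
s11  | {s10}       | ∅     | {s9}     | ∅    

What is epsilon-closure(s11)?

Start with {s11}.
From s11 via epsilon: add s10.
From s10 via epsilon: add s8, s9.
From s9 via epsilon: add s5.
No new states can be added; the closed set is {s5, s8, s9, s10, s11}.

{s5, s8, s9, s10, s11}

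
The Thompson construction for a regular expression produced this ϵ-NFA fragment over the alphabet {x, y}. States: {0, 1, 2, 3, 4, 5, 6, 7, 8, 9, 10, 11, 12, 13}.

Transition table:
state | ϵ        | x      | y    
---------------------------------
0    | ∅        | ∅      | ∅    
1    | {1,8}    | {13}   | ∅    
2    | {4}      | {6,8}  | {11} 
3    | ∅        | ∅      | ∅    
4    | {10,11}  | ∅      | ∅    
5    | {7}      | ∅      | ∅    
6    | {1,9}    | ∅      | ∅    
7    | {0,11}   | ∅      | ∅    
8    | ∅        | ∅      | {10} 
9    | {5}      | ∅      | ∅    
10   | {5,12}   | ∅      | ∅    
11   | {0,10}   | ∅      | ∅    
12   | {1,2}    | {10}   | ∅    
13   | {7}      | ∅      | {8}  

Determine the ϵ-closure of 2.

Start with {2}.
From 2 via ϵ: add 4.
From 4 via ϵ: add 10, 11.
From 10 via ϵ: add 5, 12.
From 11 via ϵ: add 0.
From 5 via ϵ: add 7.
From 12 via ϵ: add 1.
From 1 via ϵ: add 8.
No new states can be added; the closed set is {0, 1, 2, 4, 5, 7, 8, 10, 11, 12}.

{0, 1, 2, 4, 5, 7, 8, 10, 11, 12}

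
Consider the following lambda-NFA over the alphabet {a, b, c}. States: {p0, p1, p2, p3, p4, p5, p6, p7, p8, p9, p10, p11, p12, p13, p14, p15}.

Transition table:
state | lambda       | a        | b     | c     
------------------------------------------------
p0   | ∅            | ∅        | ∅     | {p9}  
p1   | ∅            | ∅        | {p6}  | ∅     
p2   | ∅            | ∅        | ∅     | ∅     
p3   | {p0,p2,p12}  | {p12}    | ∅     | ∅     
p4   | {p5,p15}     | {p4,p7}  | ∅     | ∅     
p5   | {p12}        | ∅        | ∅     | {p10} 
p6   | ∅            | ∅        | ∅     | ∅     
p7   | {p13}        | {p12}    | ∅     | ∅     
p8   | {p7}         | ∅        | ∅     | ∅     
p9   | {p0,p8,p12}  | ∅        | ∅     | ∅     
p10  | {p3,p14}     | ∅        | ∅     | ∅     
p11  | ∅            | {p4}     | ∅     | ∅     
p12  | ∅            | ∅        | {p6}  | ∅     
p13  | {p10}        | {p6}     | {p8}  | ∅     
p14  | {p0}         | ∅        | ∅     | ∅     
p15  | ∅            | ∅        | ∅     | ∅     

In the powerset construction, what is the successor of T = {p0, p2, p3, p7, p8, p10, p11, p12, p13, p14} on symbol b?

{p0, p2, p3, p6, p7, p8, p10, p12, p13, p14}

p12 on b → {p6}.
p13 on b → {p8}.
No b-transition from p0, p2, p3, p7, p8, p10, p11, p14.
Union after reading b: {p6, p8}.
Now take the lambda-closure:
From p8 via lambda: add p7.
From p7 via lambda: add p13.
From p13 via lambda: add p10.
From p10 via lambda: add p3, p14.
From p3 via lambda: add p0, p2, p12.
No new states can be added; the closed set is {p0, p2, p3, p6, p7, p8, p10, p12, p13, p14}.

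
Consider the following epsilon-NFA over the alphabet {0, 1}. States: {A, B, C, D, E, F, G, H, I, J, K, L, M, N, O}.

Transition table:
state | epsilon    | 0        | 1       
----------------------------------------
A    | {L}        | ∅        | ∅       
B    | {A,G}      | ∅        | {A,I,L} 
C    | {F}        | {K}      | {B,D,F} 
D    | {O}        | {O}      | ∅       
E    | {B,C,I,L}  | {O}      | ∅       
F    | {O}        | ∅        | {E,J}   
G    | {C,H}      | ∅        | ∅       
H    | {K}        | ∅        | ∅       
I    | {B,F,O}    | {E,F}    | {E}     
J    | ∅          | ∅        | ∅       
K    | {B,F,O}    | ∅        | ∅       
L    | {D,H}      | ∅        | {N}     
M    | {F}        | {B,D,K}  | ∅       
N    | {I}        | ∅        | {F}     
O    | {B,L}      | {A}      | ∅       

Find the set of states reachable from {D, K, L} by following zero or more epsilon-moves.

{A, B, C, D, F, G, H, K, L, O}

Start with {D, K, L}.
From D via epsilon: add O.
From K via epsilon: add B, F.
From L via epsilon: add H.
From B via epsilon: add A, G.
From G via epsilon: add C.
No new states can be added; the closed set is {A, B, C, D, F, G, H, K, L, O}.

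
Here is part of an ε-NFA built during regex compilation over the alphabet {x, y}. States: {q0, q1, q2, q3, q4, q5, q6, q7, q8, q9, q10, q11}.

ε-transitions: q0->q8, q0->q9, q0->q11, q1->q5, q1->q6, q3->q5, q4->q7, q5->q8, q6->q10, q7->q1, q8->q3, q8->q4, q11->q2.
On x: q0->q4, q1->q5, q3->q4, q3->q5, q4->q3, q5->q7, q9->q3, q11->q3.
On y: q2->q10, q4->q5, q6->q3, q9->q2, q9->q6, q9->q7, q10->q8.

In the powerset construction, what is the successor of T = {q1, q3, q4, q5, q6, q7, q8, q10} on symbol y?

{q1, q3, q4, q5, q6, q7, q8, q10}

q4 on y → {q5}.
q6 on y → {q3}.
q10 on y → {q8}.
No y-transition from q1, q3, q5, q7, q8.
Union after reading y: {q3, q5, q8}.
Now take the ε-closure:
From q8 via ε: add q4.
From q4 via ε: add q7.
From q7 via ε: add q1.
From q1 via ε: add q6.
From q6 via ε: add q10.
No new states can be added; the closed set is {q1, q3, q4, q5, q6, q7, q8, q10}.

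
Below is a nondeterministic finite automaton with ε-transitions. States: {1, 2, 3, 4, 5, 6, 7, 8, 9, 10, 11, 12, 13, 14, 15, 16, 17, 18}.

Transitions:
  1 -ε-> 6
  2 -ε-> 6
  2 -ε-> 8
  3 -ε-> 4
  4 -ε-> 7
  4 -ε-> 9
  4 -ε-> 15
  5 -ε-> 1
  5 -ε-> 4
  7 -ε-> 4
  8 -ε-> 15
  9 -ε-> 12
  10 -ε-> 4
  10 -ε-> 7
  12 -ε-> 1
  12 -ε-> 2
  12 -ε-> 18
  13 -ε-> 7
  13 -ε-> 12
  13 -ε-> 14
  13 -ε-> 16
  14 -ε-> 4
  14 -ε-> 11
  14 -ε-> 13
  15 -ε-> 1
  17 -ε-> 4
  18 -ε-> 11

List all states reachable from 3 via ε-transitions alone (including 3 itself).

{1, 2, 3, 4, 6, 7, 8, 9, 11, 12, 15, 18}

Start with {3}.
From 3 via ε: add 4.
From 4 via ε: add 7, 9, 15.
From 9 via ε: add 12.
From 15 via ε: add 1.
From 1 via ε: add 6.
From 12 via ε: add 2, 18.
From 2 via ε: add 8.
From 18 via ε: add 11.
No new states can be added; the closed set is {1, 2, 3, 4, 6, 7, 8, 9, 11, 12, 15, 18}.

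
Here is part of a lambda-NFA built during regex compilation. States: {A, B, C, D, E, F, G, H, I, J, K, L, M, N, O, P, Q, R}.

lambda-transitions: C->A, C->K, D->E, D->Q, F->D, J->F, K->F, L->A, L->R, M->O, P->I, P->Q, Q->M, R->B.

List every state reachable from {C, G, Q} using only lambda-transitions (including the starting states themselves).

{A, C, D, E, F, G, K, M, O, Q}

Start with {C, G, Q}.
From C via lambda: add A, K.
From Q via lambda: add M.
From K via lambda: add F.
From M via lambda: add O.
From F via lambda: add D.
From D via lambda: add E.
No new states can be added; the closed set is {A, C, D, E, F, G, K, M, O, Q}.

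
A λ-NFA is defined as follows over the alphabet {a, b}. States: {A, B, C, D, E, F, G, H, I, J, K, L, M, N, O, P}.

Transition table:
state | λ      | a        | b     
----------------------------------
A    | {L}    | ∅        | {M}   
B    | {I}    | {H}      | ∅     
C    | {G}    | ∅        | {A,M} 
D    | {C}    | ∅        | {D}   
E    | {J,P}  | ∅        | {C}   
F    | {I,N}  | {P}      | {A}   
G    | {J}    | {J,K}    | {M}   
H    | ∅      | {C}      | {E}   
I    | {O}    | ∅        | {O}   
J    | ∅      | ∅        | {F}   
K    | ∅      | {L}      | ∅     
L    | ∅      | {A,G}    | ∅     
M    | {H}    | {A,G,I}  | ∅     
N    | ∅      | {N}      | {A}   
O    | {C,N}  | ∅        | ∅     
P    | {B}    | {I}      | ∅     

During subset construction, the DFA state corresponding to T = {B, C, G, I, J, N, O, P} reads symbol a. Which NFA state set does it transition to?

{C, G, H, I, J, K, N, O}

B on a → {H}.
G on a → {J, K}.
N on a → {N}.
P on a → {I}.
No a-transition from C, I, J, O.
Union after reading a: {H, I, J, K, N}.
Now take the λ-closure:
From I via λ: add O.
From O via λ: add C.
From C via λ: add G.
No new states can be added; the closed set is {C, G, H, I, J, K, N, O}.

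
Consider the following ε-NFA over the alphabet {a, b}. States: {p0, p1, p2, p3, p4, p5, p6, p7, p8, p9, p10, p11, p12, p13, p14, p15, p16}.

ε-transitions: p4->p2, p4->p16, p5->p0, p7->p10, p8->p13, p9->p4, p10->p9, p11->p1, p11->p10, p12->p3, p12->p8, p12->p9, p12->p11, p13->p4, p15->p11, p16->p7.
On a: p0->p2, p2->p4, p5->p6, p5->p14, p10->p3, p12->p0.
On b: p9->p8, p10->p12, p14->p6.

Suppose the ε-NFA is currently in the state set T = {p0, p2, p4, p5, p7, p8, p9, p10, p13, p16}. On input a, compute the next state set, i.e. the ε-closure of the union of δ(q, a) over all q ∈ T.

{p2, p3, p4, p6, p7, p9, p10, p14, p16}

p0 on a → {p2}.
p2 on a → {p4}.
p5 on a → {p6, p14}.
p10 on a → {p3}.
No a-transition from p4, p7, p8, p9, p13, p16.
Union after reading a: {p2, p3, p4, p6, p14}.
Now take the ε-closure:
From p4 via ε: add p16.
From p16 via ε: add p7.
From p7 via ε: add p10.
From p10 via ε: add p9.
No new states can be added; the closed set is {p2, p3, p4, p6, p7, p9, p10, p14, p16}.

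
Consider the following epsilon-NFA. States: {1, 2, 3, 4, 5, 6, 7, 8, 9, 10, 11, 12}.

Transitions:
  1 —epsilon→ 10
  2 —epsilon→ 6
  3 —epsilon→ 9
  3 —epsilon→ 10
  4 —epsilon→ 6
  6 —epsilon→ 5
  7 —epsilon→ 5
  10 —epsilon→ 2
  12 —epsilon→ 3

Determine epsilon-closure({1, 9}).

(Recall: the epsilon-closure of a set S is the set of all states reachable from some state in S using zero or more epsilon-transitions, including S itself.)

{1, 2, 5, 6, 9, 10}

Start with {1, 9}.
From 1 via epsilon: add 10.
From 10 via epsilon: add 2.
From 2 via epsilon: add 6.
From 6 via epsilon: add 5.
No new states can be added; the closed set is {1, 2, 5, 6, 9, 10}.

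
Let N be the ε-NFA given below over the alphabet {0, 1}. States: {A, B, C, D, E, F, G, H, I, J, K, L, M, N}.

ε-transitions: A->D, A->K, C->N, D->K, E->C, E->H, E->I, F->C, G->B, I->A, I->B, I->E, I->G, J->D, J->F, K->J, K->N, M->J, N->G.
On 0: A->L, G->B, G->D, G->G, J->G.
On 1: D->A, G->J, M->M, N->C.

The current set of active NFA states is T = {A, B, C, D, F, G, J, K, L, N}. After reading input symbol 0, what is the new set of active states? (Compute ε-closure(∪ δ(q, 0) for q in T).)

A on 0 → {L}.
G on 0 → {B, D, G}.
J on 0 → {G}.
No 0-transition from B, C, D, F, K, L, N.
Union after reading 0: {B, D, G, L}.
Now take the ε-closure:
From D via ε: add K.
From K via ε: add J, N.
From J via ε: add F.
From F via ε: add C.
No new states can be added; the closed set is {B, C, D, F, G, J, K, L, N}.

{B, C, D, F, G, J, K, L, N}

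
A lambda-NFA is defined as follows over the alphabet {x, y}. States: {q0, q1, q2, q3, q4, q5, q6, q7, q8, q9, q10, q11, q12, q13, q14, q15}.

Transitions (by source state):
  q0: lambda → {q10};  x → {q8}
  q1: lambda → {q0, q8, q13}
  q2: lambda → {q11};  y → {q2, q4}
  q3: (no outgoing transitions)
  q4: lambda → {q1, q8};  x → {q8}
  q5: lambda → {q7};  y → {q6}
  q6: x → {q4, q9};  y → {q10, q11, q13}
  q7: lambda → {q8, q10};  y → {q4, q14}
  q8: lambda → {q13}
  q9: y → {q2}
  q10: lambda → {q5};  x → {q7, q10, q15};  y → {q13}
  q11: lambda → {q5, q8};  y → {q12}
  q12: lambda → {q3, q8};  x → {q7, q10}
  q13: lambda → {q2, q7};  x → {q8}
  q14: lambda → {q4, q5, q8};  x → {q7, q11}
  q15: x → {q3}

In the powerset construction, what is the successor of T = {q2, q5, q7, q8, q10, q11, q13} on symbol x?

{q2, q5, q7, q8, q10, q11, q13, q15}

q10 on x → {q7, q10, q15}.
q13 on x → {q8}.
No x-transition from q2, q5, q7, q8, q11.
Union after reading x: {q7, q8, q10, q15}.
Now take the lambda-closure:
From q8 via lambda: add q13.
From q10 via lambda: add q5.
From q13 via lambda: add q2.
From q2 via lambda: add q11.
No new states can be added; the closed set is {q2, q5, q7, q8, q10, q11, q13, q15}.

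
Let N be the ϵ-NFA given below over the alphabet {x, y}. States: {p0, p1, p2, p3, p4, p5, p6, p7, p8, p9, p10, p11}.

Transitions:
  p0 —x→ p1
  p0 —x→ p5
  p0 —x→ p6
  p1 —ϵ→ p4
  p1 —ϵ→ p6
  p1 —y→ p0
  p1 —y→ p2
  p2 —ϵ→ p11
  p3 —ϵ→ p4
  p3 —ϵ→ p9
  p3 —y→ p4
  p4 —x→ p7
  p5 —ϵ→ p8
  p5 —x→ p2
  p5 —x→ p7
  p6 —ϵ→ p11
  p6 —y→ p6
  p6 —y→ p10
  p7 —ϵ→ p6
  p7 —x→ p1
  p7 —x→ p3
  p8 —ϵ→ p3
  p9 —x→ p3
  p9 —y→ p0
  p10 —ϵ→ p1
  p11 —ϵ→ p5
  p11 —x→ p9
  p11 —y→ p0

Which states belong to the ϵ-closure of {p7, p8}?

{p3, p4, p5, p6, p7, p8, p9, p11}

Start with {p7, p8}.
From p7 via ϵ: add p6.
From p8 via ϵ: add p3.
From p3 via ϵ: add p4, p9.
From p6 via ϵ: add p11.
From p11 via ϵ: add p5.
No new states can be added; the closed set is {p3, p4, p5, p6, p7, p8, p9, p11}.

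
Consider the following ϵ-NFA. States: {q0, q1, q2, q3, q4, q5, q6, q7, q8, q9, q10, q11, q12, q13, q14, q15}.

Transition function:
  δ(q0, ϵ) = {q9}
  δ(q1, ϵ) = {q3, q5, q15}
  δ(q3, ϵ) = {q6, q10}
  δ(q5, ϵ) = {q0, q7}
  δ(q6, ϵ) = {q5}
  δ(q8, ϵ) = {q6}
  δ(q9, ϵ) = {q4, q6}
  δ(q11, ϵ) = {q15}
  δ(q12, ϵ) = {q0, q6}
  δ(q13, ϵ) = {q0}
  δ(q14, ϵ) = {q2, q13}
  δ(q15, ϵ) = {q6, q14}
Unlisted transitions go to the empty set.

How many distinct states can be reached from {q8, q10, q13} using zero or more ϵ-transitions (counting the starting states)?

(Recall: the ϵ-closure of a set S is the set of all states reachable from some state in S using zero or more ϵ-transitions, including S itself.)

Start with {q8, q10, q13}.
From q8 via ϵ: add q6.
From q13 via ϵ: add q0.
From q0 via ϵ: add q9.
From q6 via ϵ: add q5.
From q5 via ϵ: add q7.
From q9 via ϵ: add q4.
ϵ-closure = {q0, q4, q5, q6, q7, q8, q9, q10, q13}, which has 9 states.

9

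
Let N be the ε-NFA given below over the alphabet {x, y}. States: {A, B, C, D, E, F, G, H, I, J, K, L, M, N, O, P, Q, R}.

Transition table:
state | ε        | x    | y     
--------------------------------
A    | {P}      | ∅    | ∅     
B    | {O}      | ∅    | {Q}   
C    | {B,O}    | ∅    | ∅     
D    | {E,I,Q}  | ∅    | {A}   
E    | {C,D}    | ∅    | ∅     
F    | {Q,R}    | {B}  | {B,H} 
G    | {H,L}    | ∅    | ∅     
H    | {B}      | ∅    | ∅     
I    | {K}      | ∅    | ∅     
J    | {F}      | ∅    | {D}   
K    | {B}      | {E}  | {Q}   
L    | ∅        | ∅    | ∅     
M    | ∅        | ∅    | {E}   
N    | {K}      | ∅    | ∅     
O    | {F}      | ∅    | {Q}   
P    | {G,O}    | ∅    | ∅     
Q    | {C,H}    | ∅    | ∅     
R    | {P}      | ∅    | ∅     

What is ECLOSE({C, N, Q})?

{B, C, F, G, H, K, L, N, O, P, Q, R}

Start with {C, N, Q}.
From C via ε: add B, O.
From N via ε: add K.
From Q via ε: add H.
From O via ε: add F.
From F via ε: add R.
From R via ε: add P.
From P via ε: add G.
From G via ε: add L.
No new states can be added; the closed set is {B, C, F, G, H, K, L, N, O, P, Q, R}.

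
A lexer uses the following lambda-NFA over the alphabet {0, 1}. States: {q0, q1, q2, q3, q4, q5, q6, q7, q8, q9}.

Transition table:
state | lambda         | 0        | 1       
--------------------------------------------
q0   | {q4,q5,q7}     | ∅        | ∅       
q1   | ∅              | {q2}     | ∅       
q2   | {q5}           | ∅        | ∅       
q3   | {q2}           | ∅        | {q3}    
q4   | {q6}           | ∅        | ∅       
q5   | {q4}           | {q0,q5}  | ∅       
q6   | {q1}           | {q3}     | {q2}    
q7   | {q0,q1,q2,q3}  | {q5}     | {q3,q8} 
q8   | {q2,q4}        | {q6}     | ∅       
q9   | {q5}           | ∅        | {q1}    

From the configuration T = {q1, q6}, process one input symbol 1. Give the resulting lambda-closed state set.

{q1, q2, q4, q5, q6}

q6 on 1 → {q2}.
No 1-transition from q1.
Union after reading 1: {q2}.
Now take the lambda-closure:
From q2 via lambda: add q5.
From q5 via lambda: add q4.
From q4 via lambda: add q6.
From q6 via lambda: add q1.
No new states can be added; the closed set is {q1, q2, q4, q5, q6}.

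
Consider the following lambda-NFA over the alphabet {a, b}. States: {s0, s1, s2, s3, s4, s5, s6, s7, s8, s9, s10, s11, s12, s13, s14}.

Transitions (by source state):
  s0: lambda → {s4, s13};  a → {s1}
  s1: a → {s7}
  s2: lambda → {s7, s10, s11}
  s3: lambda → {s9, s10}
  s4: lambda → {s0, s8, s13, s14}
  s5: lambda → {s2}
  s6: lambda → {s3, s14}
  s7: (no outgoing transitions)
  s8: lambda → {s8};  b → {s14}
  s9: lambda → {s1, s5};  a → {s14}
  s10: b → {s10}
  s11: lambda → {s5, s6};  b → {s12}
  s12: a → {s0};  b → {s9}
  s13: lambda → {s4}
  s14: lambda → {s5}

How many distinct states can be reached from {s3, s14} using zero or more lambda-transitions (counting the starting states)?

10

Start with {s3, s14}.
From s3 via lambda: add s9, s10.
From s14 via lambda: add s5.
From s5 via lambda: add s2.
From s9 via lambda: add s1.
From s2 via lambda: add s7, s11.
From s11 via lambda: add s6.
lambda-closure = {s1, s2, s3, s5, s6, s7, s9, s10, s11, s14}, which has 10 states.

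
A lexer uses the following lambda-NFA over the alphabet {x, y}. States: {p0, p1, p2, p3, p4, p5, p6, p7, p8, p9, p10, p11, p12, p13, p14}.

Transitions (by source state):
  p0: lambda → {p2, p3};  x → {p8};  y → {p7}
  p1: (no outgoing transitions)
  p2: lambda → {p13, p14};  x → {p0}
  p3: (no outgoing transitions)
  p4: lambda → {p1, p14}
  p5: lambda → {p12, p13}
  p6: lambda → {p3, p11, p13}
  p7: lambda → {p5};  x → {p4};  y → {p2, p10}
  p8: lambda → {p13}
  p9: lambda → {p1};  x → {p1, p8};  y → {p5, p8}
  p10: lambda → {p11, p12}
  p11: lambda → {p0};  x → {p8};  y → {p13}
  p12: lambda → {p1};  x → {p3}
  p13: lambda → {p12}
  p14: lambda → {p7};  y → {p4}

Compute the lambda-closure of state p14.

{p1, p5, p7, p12, p13, p14}

Start with {p14}.
From p14 via lambda: add p7.
From p7 via lambda: add p5.
From p5 via lambda: add p12, p13.
From p12 via lambda: add p1.
No new states can be added; the closed set is {p1, p5, p7, p12, p13, p14}.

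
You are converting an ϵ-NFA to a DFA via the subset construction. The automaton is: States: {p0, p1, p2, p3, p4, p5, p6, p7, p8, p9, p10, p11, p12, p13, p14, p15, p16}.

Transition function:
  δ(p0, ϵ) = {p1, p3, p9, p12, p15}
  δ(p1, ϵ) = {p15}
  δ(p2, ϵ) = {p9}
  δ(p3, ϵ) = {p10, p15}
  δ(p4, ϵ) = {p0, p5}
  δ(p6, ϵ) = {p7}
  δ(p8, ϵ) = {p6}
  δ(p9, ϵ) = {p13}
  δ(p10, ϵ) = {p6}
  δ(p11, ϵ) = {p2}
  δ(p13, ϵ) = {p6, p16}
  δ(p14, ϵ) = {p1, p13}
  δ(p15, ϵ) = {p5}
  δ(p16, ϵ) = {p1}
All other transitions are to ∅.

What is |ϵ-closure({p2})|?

9

Start with {p2}.
From p2 via ϵ: add p9.
From p9 via ϵ: add p13.
From p13 via ϵ: add p6, p16.
From p6 via ϵ: add p7.
From p16 via ϵ: add p1.
From p1 via ϵ: add p15.
From p15 via ϵ: add p5.
ϵ-closure = {p1, p2, p5, p6, p7, p9, p13, p15, p16}, which has 9 states.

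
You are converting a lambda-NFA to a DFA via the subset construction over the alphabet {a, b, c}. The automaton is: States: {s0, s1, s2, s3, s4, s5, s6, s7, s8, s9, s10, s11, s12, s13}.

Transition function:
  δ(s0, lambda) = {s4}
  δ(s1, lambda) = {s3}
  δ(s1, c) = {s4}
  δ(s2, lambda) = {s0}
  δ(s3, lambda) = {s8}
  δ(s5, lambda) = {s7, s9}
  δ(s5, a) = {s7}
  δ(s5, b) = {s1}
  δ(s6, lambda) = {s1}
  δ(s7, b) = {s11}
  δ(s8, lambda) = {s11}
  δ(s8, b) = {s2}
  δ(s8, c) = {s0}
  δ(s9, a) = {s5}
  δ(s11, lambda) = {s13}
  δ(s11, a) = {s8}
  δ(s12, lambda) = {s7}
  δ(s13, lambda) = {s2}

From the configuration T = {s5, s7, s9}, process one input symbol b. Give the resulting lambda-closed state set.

{s0, s1, s2, s3, s4, s8, s11, s13}

s5 on b → {s1}.
s7 on b → {s11}.
No b-transition from s9.
Union after reading b: {s1, s11}.
Now take the lambda-closure:
From s1 via lambda: add s3.
From s11 via lambda: add s13.
From s3 via lambda: add s8.
From s13 via lambda: add s2.
From s2 via lambda: add s0.
From s0 via lambda: add s4.
No new states can be added; the closed set is {s0, s1, s2, s3, s4, s8, s11, s13}.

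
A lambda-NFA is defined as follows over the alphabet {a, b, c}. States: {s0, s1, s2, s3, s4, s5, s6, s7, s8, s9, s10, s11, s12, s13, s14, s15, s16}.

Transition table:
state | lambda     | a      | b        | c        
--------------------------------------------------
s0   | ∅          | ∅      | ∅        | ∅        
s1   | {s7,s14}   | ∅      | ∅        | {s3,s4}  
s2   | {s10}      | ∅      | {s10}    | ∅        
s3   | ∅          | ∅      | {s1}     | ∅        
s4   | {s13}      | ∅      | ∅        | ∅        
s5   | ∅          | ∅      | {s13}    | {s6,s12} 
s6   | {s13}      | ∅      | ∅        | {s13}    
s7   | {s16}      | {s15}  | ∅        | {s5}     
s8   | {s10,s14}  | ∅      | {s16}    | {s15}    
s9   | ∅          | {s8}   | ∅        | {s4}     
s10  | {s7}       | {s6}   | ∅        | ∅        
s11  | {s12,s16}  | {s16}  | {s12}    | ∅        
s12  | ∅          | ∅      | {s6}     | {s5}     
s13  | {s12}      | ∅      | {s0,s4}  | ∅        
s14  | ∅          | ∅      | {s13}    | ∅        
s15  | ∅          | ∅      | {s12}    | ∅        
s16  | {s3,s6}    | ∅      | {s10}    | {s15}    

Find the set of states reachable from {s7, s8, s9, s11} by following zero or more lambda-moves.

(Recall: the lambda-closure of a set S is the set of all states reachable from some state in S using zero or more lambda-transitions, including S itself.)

Start with {s7, s8, s9, s11}.
From s7 via lambda: add s16.
From s8 via lambda: add s10, s14.
From s11 via lambda: add s12.
From s16 via lambda: add s3, s6.
From s6 via lambda: add s13.
No new states can be added; the closed set is {s3, s6, s7, s8, s9, s10, s11, s12, s13, s14, s16}.

{s3, s6, s7, s8, s9, s10, s11, s12, s13, s14, s16}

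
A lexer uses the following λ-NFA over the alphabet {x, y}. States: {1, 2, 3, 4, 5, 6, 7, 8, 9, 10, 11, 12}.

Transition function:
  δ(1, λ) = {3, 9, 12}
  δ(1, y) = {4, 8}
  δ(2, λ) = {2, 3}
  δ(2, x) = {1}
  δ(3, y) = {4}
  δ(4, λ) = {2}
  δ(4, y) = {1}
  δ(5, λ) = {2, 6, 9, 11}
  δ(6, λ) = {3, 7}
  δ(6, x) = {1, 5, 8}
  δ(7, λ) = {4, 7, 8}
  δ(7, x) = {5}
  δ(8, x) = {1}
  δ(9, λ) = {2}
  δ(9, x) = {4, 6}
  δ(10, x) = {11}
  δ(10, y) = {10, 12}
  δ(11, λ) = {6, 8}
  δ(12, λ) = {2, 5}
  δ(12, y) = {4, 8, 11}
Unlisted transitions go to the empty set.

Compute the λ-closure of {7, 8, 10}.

{2, 3, 4, 7, 8, 10}

Start with {7, 8, 10}.
From 7 via λ: add 4.
From 4 via λ: add 2.
From 2 via λ: add 3.
No new states can be added; the closed set is {2, 3, 4, 7, 8, 10}.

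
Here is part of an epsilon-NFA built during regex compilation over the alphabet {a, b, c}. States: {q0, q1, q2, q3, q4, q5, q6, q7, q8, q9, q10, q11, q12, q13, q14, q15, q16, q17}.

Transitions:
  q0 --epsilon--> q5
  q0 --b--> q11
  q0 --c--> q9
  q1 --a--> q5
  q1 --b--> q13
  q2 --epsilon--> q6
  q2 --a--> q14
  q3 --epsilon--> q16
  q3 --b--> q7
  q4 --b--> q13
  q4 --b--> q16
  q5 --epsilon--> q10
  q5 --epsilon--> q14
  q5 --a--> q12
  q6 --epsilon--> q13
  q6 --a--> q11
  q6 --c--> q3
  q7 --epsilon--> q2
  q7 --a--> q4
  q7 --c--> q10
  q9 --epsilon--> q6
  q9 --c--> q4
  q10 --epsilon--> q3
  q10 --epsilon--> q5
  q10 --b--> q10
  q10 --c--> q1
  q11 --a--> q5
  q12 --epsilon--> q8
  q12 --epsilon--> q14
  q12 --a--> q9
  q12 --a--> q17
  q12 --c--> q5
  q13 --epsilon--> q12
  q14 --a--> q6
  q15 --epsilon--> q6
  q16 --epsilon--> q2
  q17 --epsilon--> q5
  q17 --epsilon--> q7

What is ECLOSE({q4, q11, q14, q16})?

Start with {q4, q11, q14, q16}.
From q16 via epsilon: add q2.
From q2 via epsilon: add q6.
From q6 via epsilon: add q13.
From q13 via epsilon: add q12.
From q12 via epsilon: add q8.
No new states can be added; the closed set is {q2, q4, q6, q8, q11, q12, q13, q14, q16}.

{q2, q4, q6, q8, q11, q12, q13, q14, q16}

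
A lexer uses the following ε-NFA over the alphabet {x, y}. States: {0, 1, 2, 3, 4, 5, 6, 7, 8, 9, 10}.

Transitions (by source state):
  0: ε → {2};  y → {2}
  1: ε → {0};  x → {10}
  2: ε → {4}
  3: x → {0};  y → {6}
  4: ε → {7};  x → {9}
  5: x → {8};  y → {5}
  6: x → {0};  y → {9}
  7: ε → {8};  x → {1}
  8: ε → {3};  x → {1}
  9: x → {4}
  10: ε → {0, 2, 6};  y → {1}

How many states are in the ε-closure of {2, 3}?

5

Start with {2, 3}.
From 2 via ε: add 4.
From 4 via ε: add 7.
From 7 via ε: add 8.
ε-closure = {2, 3, 4, 7, 8}, which has 5 states.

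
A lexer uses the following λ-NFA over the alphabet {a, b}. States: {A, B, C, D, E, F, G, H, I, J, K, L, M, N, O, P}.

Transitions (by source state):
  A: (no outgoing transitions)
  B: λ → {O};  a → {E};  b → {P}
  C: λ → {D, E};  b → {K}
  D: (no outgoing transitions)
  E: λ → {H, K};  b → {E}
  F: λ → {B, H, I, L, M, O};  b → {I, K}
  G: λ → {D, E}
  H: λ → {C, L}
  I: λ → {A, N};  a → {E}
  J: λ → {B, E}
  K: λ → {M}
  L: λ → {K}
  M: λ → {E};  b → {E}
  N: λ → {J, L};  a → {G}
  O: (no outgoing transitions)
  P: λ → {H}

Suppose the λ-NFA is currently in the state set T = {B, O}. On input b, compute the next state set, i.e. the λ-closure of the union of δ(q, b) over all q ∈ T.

{C, D, E, H, K, L, M, P}

B on b → {P}.
No b-transition from O.
Union after reading b: {P}.
Now take the λ-closure:
From P via λ: add H.
From H via λ: add C, L.
From C via λ: add D, E.
From L via λ: add K.
From K via λ: add M.
No new states can be added; the closed set is {C, D, E, H, K, L, M, P}.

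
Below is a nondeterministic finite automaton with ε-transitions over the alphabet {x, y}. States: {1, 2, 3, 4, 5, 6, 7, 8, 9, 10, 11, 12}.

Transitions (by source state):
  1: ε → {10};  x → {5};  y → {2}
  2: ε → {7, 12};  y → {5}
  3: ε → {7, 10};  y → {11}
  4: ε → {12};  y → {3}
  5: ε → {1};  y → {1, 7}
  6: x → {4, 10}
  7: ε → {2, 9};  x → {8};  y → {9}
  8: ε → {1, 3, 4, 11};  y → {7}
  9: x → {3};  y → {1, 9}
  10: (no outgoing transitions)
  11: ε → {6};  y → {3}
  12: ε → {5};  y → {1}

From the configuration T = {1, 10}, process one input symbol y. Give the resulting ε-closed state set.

1 on y → {2}.
No y-transition from 10.
Union after reading y: {2}.
Now take the ε-closure:
From 2 via ε: add 7, 12.
From 7 via ε: add 9.
From 12 via ε: add 5.
From 5 via ε: add 1.
From 1 via ε: add 10.
No new states can be added; the closed set is {1, 2, 5, 7, 9, 10, 12}.

{1, 2, 5, 7, 9, 10, 12}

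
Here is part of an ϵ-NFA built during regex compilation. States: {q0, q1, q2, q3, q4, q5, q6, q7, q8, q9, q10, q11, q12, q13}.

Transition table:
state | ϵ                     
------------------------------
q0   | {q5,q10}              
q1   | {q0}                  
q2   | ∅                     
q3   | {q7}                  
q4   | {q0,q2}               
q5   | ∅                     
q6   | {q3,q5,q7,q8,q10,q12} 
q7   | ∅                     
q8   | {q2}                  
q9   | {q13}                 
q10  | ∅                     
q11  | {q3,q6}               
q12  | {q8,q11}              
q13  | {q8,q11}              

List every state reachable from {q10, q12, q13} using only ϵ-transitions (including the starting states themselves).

{q2, q3, q5, q6, q7, q8, q10, q11, q12, q13}

Start with {q10, q12, q13}.
From q12 via ϵ: add q8, q11.
From q8 via ϵ: add q2.
From q11 via ϵ: add q3, q6.
From q3 via ϵ: add q7.
From q6 via ϵ: add q5.
No new states can be added; the closed set is {q2, q3, q5, q6, q7, q8, q10, q11, q12, q13}.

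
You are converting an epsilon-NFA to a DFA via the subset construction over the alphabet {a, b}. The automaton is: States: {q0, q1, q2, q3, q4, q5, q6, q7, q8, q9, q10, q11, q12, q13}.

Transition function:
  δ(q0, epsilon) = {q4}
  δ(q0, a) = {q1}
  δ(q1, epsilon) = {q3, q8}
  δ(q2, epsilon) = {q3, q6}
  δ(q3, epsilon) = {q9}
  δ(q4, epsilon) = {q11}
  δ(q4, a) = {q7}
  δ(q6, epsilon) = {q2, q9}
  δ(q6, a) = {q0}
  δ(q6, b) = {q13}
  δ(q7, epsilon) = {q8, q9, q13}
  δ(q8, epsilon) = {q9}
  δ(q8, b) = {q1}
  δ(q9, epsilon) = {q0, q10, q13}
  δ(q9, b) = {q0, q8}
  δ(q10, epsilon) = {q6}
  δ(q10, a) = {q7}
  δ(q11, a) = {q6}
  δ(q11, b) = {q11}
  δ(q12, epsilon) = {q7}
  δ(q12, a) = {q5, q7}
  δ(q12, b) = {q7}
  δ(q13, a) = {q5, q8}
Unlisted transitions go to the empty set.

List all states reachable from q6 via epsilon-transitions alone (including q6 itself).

Start with {q6}.
From q6 via epsilon: add q2, q9.
From q2 via epsilon: add q3.
From q9 via epsilon: add q0, q10, q13.
From q0 via epsilon: add q4.
From q4 via epsilon: add q11.
No new states can be added; the closed set is {q0, q2, q3, q4, q6, q9, q10, q11, q13}.

{q0, q2, q3, q4, q6, q9, q10, q11, q13}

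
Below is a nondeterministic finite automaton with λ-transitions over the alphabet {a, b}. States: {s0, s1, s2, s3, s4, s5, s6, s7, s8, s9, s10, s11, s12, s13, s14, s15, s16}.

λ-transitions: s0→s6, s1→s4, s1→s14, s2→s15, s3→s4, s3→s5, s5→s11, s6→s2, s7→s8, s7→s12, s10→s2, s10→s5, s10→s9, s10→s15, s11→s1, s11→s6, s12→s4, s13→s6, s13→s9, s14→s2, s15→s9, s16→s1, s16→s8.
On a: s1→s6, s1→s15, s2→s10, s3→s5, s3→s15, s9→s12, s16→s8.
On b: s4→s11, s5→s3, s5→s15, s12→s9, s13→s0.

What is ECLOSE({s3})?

Start with {s3}.
From s3 via λ: add s4, s5.
From s5 via λ: add s11.
From s11 via λ: add s1, s6.
From s1 via λ: add s14.
From s6 via λ: add s2.
From s2 via λ: add s15.
From s15 via λ: add s9.
No new states can be added; the closed set is {s1, s2, s3, s4, s5, s6, s9, s11, s14, s15}.

{s1, s2, s3, s4, s5, s6, s9, s11, s14, s15}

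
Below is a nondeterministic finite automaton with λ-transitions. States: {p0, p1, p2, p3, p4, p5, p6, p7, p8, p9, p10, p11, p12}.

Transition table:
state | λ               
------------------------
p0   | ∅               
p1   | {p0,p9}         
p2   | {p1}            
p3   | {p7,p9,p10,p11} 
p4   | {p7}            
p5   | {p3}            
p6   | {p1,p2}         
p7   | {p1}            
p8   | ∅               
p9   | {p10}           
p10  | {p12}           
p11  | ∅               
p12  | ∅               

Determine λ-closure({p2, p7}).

{p0, p1, p2, p7, p9, p10, p12}

Start with {p2, p7}.
From p2 via λ: add p1.
From p1 via λ: add p0, p9.
From p9 via λ: add p10.
From p10 via λ: add p12.
No new states can be added; the closed set is {p0, p1, p2, p7, p9, p10, p12}.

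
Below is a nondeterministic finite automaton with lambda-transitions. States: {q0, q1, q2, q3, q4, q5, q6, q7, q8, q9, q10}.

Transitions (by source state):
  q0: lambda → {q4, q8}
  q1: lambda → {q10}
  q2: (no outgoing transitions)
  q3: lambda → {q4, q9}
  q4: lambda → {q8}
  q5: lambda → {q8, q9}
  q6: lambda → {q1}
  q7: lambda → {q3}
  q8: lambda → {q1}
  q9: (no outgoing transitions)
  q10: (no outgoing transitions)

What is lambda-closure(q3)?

{q1, q3, q4, q8, q9, q10}

Start with {q3}.
From q3 via lambda: add q4, q9.
From q4 via lambda: add q8.
From q8 via lambda: add q1.
From q1 via lambda: add q10.
No new states can be added; the closed set is {q1, q3, q4, q8, q9, q10}.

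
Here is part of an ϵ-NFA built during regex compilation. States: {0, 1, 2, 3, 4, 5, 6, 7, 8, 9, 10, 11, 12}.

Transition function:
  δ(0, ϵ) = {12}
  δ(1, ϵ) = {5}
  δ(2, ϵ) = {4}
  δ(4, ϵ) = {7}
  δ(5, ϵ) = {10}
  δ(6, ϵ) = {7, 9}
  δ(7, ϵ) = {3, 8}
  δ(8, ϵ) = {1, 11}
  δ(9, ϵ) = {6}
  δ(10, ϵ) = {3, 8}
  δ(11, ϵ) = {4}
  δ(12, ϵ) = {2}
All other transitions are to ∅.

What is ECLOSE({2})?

Start with {2}.
From 2 via ϵ: add 4.
From 4 via ϵ: add 7.
From 7 via ϵ: add 3, 8.
From 8 via ϵ: add 1, 11.
From 1 via ϵ: add 5.
From 5 via ϵ: add 10.
No new states can be added; the closed set is {1, 2, 3, 4, 5, 7, 8, 10, 11}.

{1, 2, 3, 4, 5, 7, 8, 10, 11}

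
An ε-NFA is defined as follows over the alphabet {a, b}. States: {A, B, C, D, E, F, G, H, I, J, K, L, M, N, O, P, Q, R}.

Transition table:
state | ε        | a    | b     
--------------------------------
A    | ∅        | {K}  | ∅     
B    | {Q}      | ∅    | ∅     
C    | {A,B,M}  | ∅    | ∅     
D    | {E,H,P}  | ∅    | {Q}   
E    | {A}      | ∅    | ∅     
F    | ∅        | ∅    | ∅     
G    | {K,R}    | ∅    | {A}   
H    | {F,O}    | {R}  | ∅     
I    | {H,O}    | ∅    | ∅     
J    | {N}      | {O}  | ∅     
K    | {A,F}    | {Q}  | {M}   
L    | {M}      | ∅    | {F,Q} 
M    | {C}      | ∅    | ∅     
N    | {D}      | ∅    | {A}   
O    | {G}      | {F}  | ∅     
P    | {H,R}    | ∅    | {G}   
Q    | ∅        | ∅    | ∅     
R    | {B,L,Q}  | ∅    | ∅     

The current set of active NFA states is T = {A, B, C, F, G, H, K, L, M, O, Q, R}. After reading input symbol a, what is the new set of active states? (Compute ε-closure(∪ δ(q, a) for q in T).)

A on a → {K}.
H on a → {R}.
K on a → {Q}.
O on a → {F}.
No a-transition from B, C, F, G, L, M, Q, R.
Union after reading a: {F, K, Q, R}.
Now take the ε-closure:
From K via ε: add A.
From R via ε: add B, L.
From L via ε: add M.
From M via ε: add C.
No new states can be added; the closed set is {A, B, C, F, K, L, M, Q, R}.

{A, B, C, F, K, L, M, Q, R}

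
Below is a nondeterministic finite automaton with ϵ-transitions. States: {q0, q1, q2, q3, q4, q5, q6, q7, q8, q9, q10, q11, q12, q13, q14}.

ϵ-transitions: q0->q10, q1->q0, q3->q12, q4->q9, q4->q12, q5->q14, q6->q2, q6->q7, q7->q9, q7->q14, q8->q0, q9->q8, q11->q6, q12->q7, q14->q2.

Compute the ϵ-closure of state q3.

Start with {q3}.
From q3 via ϵ: add q12.
From q12 via ϵ: add q7.
From q7 via ϵ: add q9, q14.
From q9 via ϵ: add q8.
From q14 via ϵ: add q2.
From q8 via ϵ: add q0.
From q0 via ϵ: add q10.
No new states can be added; the closed set is {q0, q2, q3, q7, q8, q9, q10, q12, q14}.

{q0, q2, q3, q7, q8, q9, q10, q12, q14}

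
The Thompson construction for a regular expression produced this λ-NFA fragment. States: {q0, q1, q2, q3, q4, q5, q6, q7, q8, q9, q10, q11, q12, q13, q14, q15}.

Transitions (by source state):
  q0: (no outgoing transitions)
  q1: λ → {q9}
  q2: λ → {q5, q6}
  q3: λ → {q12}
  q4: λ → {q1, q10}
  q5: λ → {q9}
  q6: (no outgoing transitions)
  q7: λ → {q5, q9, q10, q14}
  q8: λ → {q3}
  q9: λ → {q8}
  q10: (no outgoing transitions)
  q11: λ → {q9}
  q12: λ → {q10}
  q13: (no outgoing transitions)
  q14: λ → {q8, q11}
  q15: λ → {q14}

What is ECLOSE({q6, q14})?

Start with {q6, q14}.
From q14 via λ: add q8, q11.
From q8 via λ: add q3.
From q11 via λ: add q9.
From q3 via λ: add q12.
From q12 via λ: add q10.
No new states can be added; the closed set is {q3, q6, q8, q9, q10, q11, q12, q14}.

{q3, q6, q8, q9, q10, q11, q12, q14}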